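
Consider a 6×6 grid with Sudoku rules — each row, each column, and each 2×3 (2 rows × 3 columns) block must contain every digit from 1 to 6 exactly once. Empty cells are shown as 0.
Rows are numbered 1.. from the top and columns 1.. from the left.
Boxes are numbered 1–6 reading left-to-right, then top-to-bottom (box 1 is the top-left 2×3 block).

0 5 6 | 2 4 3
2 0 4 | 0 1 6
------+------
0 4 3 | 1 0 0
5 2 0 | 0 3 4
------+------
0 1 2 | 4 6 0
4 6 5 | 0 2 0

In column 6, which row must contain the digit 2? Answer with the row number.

Consider where 2 can go in column 6.
row 5, column 6 is out (row 5 already has a 2).
row 6, column 6 is out (row 6 already has a 2).
So the only cell in column 6 that can hold 2 is row 3, column 6.
That is row 3.

3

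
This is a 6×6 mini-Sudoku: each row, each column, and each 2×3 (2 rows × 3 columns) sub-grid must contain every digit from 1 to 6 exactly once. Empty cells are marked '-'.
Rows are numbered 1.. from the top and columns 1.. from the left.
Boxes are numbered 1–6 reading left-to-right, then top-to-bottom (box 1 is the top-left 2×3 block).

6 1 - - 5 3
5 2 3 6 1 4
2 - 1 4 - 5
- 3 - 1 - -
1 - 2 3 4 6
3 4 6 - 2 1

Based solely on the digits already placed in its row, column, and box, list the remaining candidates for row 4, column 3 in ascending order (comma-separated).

4,5

Row 4 already contains {1, 3}.
Column 3 already contains {1, 2, 3, 6}.
Its 2×3 block (box 3) already contains {1, 2, 3}.
Removing those from 1–6 leaves {4, 5} as the candidates for row 4, column 3.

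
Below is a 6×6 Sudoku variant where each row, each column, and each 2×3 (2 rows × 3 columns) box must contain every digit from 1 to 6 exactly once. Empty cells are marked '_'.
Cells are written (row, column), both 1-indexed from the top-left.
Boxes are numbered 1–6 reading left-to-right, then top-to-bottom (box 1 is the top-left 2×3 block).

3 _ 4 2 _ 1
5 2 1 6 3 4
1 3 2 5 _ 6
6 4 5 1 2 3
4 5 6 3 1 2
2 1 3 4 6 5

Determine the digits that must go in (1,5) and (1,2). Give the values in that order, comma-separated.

For (1,5):
  Row 1 already contains {1, 2, 3, 4}.
  Column 5 already contains {1, 2, 3, 6}.
  Its 2×3 block (box 2) already contains {1, 2, 3, 4, 6}.
  The only value from 1–6 not eliminated is 5, so (1,5) = 5.
For (1,2):
  Row 1 already contains {1, 2, 3, 4}.
  Column 2 already contains {1, 2, 3, 4, 5}.
  Its 2×3 block (box 1) already contains {1, 2, 3, 4, 5}.
  The only value from 1–6 not eliminated is 6, so (1,2) = 6.

5,6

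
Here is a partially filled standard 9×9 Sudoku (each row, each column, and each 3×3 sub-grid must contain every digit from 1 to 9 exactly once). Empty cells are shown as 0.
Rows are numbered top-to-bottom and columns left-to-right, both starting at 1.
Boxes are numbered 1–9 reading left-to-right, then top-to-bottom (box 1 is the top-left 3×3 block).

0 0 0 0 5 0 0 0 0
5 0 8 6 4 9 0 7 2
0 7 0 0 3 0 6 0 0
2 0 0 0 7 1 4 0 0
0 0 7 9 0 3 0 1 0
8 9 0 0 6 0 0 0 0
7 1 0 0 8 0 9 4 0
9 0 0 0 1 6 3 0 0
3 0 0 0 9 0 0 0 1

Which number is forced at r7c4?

3

Cell r7c4 itself could take any of {2, 3, 5} by direct elimination.
Consider where 3 can go in box 8.
r7c6 is out (column 6 already has a 3).
r8c4 is out (row 8 already has a 3).
r9c4 is out (row 9 already has a 3).
r9c6 is out (row 9 already has a 3).
So the only cell in box 8 that can hold 3 is r7c4.
Therefore r7c4 = 3.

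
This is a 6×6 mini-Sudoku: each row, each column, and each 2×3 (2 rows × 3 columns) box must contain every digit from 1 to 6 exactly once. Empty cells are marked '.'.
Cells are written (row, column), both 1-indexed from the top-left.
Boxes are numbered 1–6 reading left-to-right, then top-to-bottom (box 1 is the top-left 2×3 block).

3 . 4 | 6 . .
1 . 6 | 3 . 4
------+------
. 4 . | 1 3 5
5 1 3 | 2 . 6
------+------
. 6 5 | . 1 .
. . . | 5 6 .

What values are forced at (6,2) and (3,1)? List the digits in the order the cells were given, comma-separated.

3,6

For (6,2):
  Consider where 3 can go in column 2.
  (1,2) is out (row 1 already has a 3).
  (2,2) is out (row 2 already has a 3).
  So the only cell in column 2 that can hold 3 is (6,2).
  So (6,2) = 3.
For (3,1):
  Consider where 6 can go in box 3.
  (3,3) is out (column 3 already has a 6).
  So the only cell in box 3 that can hold 6 is (3,1).
  So (3,1) = 6.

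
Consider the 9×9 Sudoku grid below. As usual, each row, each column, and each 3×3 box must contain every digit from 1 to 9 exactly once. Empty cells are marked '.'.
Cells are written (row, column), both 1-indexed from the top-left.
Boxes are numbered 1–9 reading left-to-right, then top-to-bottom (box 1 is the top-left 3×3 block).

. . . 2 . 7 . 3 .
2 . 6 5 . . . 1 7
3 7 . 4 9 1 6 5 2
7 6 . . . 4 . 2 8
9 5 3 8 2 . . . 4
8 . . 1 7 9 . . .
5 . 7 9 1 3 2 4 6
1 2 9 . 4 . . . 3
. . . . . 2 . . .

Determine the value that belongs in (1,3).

Cell (1,3) itself could take any of {1, 4, 5, 8} by direct elimination.
Consider where 5 can go in box 1.
(1,1) is out (column 1 already has a 5).
(1,2) is out (column 2 already has a 5).
(2,2) is out (row 2 already has a 5).
(3,3) is out (row 3 already has a 5).
So the only cell in box 1 that can hold 5 is (1,3).
Therefore (1,3) = 5.

5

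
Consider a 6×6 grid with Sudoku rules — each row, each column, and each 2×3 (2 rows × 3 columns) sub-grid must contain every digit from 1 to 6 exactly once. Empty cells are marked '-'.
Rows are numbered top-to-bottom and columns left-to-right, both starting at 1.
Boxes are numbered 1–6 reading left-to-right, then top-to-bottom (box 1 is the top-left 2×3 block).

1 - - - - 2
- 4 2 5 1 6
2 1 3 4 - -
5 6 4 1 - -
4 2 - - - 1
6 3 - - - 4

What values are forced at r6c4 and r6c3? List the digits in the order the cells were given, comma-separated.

2,1

For r6c4:
  Row 6 already contains {3, 4, 6}.
  Column 4 already contains {1, 4, 5}.
  Its 2×3 block (box 6) already contains {1, 4}.
  The only value from 1–6 not eliminated is 2, so r6c4 = 2.
For r6c3:
  Consider where 1 can go in row 6.
  r6c4 is out (column 4 already has a 1).
  r6c5 is out (column 5 already has a 1).
  So the only cell in row 6 that can hold 1 is r6c3.
  So r6c3 = 1.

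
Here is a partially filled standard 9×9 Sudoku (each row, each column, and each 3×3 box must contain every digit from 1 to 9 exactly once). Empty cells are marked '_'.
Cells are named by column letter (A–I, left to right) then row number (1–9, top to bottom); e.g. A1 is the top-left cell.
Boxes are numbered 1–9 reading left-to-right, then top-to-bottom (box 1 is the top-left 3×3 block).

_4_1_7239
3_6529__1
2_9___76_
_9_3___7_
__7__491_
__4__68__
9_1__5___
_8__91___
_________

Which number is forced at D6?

9

Cell D6 itself could take any of {2, 7, 9} by direct elimination.
Consider where 9 can go in column D.
D3 is out (row 3 already has a 9).
D5 is out (row 5 already has a 9).
D7 is out (row 7 already has a 9).
D8 is out (row 8 already has a 9).
D9 is out (box 8 already has a 9).
So the only cell in column D that can hold 9 is D6.
Therefore D6 = 9.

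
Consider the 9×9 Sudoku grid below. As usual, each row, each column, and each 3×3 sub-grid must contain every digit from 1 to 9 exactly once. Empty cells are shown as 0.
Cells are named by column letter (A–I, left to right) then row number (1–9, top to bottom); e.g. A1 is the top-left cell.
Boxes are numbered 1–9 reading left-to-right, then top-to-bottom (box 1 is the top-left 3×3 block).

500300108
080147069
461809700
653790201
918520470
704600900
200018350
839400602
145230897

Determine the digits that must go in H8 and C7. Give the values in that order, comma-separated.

For H8:
  Row 8 already contains {2, 3, 4, 6, 8, 9}.
  Column H already contains {5, 6, 7, 9}.
  Its 3×3 block (box 9) already contains {2, 3, 5, 6, 7, 8, 9}.
  The only value from 1–9 not eliminated is 1, so H8 = 1.
For C7:
  Consider where 6 can go in row 7.
  B7 is out (column B already has a 6).
  D7 is out (column D already has a 6).
  I7 is out (box 9 already has a 6).
  So the only cell in row 7 that can hold 6 is C7.
  So C7 = 6.

1,6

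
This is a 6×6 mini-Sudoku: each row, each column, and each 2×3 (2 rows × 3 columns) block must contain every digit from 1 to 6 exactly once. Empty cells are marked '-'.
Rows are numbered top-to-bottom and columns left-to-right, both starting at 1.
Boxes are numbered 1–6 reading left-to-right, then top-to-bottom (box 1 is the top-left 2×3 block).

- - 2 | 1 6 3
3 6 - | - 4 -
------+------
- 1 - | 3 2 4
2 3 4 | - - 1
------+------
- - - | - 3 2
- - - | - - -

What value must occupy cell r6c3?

Cell r6c3 itself could take any of {1, 3, 5, 6} by direct elimination.
Consider where 3 can go in column 3.
r2c3 is out (row 2 already has a 3).
r3c3 is out (row 3 already has a 3).
r5c3 is out (row 5 already has a 3).
So the only cell in column 3 that can hold 3 is r6c3.
Therefore r6c3 = 3.

3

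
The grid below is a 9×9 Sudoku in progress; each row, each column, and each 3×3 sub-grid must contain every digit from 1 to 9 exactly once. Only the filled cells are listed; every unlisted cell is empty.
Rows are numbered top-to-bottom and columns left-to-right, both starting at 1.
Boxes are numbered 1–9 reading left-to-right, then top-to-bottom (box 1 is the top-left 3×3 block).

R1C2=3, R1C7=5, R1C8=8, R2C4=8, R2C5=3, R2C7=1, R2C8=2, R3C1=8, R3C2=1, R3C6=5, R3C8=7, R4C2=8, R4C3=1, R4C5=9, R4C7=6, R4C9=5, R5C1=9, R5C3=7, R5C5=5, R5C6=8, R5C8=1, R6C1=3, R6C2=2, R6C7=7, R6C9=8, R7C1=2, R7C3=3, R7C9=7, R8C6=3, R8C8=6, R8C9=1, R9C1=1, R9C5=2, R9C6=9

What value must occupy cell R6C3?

5

Cell R6C3 itself could take any of {4, 5, 6} by direct elimination.
Consider where 5 can go in box 4.
R4C1 is out (row 4 already has a 5).
R5C2 is out (row 5 already has a 5).
So the only cell in box 4 that can hold 5 is R6C3.
Therefore R6C3 = 5.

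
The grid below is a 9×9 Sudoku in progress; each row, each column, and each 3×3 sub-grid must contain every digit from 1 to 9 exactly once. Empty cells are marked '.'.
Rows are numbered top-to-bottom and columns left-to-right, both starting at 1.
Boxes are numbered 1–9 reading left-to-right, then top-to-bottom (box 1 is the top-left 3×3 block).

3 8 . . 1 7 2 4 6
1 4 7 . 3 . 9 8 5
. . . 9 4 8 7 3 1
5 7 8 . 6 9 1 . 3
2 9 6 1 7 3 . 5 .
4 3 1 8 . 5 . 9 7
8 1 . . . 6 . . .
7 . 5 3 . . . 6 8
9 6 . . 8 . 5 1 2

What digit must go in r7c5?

Cell r7c5 itself could take any of {2, 5, 9} by direct elimination.
Consider where 5 can go in column 5.
r6c5 is out (row 6 already has a 5).
r8c5 is out (row 8 already has a 5).
So the only cell in column 5 that can hold 5 is r7c5.
Therefore r7c5 = 5.

5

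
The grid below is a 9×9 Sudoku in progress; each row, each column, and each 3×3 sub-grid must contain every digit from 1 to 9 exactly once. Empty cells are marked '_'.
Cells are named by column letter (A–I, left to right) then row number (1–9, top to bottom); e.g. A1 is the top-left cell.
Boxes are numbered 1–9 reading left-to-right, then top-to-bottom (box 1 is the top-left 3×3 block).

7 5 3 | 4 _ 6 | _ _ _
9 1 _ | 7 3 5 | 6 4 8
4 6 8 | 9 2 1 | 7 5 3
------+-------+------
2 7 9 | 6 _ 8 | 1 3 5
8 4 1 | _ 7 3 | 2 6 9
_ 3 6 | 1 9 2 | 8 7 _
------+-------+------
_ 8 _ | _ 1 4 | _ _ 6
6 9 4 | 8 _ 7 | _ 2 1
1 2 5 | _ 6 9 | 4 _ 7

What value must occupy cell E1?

8

Row 1 already contains {3, 4, 5, 6, 7}.
Column E already contains {1, 2, 3, 6, 7, 9}.
Its 3×3 block (box 2) already contains {1, 2, 3, 4, 5, 6, 7, 9}.
The only value from 1–9 not eliminated is 8, so E1 = 8.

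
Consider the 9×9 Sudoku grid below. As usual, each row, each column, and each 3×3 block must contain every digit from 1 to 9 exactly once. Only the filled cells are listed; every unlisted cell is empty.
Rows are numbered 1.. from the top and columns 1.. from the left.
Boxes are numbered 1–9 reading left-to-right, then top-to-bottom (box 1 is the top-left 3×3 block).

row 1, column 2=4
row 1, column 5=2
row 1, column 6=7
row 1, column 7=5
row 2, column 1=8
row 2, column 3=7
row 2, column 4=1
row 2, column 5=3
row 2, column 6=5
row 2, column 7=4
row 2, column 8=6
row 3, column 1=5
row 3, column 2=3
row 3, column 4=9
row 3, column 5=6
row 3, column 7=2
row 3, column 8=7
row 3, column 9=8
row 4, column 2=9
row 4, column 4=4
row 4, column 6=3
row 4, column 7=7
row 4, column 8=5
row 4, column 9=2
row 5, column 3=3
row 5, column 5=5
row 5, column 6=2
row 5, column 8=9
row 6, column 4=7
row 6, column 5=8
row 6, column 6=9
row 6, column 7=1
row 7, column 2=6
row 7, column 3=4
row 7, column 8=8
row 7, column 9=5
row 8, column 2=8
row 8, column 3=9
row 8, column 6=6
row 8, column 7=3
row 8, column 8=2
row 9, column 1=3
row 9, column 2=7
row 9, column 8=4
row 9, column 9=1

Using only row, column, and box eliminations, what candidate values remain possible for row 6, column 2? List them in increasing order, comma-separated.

2,5

Row 6 already contains {1, 7, 8, 9}.
Column 2 already contains {3, 4, 6, 7, 8, 9}.
Its 3×3 block (box 4) already contains {3, 9}.
Removing those from 1–9 leaves {2, 5} as the candidates for row 6, column 2.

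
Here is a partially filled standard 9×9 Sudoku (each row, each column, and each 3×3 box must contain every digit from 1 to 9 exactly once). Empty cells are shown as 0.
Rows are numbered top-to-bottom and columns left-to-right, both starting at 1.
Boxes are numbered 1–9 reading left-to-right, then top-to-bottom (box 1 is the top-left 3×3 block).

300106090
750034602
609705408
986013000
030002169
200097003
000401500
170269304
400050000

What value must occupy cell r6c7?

Row 6 already contains {2, 3, 7, 9}.
Column 7 already contains {1, 3, 4, 5, 6}.
Its 3×3 block (box 6) already contains {1, 3, 6, 9}.
The only value from 1–9 not eliminated is 8, so r6c7 = 8.

8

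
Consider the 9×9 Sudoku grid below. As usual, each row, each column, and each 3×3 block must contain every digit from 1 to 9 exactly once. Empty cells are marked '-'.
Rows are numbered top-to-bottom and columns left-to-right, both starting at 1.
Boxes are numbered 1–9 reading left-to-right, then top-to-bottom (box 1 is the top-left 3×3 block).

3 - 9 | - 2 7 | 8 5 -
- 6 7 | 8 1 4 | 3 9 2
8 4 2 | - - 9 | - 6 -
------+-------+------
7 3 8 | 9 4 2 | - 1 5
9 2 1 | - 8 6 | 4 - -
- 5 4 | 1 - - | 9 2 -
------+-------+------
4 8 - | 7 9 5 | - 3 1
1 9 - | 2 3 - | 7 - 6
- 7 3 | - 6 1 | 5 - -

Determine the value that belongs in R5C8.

7

Row 5 already contains {1, 2, 4, 6, 8, 9}.
Column 8 already contains {1, 2, 3, 5, 6, 9}.
Its 3×3 block (box 6) already contains {1, 2, 4, 5, 9}.
The only value from 1–9 not eliminated is 7, so R5C8 = 7.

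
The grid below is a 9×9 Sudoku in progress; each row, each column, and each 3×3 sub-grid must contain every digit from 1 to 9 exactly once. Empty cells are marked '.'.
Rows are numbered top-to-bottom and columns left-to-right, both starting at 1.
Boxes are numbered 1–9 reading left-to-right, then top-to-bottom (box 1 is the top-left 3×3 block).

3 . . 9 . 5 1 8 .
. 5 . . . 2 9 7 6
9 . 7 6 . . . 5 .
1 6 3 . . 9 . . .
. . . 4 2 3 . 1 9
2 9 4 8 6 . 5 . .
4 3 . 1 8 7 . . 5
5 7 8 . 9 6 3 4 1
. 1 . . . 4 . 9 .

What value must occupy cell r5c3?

Row 5 already contains {1, 2, 3, 4, 9}.
Column 3 already contains {3, 4, 7, 8}.
Its 3×3 block (box 4) already contains {1, 2, 3, 4, 6, 9}.
The only value from 1–9 not eliminated is 5, so r5c3 = 5.

5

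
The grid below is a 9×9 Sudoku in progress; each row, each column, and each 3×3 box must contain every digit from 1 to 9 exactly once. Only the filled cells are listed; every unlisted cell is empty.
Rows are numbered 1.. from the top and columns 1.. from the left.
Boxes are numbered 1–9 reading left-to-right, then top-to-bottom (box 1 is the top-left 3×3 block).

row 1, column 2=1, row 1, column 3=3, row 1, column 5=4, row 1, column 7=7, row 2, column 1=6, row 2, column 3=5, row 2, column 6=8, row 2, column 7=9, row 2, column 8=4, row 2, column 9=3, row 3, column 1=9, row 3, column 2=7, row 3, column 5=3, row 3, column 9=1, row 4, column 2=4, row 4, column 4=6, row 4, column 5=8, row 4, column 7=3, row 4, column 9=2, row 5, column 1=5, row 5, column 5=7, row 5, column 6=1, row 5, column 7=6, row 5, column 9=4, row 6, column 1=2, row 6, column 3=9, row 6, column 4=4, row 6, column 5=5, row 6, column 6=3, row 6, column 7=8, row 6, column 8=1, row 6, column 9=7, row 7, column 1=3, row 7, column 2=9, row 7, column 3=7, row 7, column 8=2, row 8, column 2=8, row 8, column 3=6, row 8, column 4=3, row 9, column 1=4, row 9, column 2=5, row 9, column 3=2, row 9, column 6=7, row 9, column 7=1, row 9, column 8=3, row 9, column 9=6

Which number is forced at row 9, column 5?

Row 9 already contains {1, 2, 3, 4, 5, 6, 7}.
Column 5 already contains {3, 4, 5, 7, 8}.
Its 3×3 block (box 8) already contains {3, 7}.
The only value from 1–9 not eliminated is 9, so row 9, column 5 = 9.

9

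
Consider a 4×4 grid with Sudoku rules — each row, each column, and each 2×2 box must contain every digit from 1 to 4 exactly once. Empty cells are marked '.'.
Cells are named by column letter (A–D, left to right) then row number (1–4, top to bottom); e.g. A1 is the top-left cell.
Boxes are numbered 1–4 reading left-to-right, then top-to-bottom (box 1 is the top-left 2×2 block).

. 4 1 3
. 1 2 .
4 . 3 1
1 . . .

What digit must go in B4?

3

Cell B4 itself could take any of {2, 3} by direct elimination.
Consider where 3 can go in column B.
B3 is out (row 3 already has a 3).
So the only cell in column B that can hold 3 is B4.
Therefore B4 = 3.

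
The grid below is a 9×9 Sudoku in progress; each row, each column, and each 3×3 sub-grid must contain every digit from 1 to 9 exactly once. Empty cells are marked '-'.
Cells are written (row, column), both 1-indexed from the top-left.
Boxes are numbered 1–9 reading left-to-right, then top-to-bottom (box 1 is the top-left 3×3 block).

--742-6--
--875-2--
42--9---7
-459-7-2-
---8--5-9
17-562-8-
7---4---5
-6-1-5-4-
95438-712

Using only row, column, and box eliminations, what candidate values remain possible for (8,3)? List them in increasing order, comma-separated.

Row 8 already contains {1, 4, 5, 6}.
Column 3 already contains {4, 5, 7, 8}.
Its 3×3 block (box 7) already contains {4, 5, 6, 7, 9}.
Removing those from 1–9 leaves {2, 3} as the candidates for (8,3).

2,3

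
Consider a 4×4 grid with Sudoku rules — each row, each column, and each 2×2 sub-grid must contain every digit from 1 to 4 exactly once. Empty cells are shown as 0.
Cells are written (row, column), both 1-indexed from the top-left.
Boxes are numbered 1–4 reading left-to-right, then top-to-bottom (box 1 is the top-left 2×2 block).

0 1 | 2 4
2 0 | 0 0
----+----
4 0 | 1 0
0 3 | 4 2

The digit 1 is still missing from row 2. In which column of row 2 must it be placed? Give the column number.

4

Consider where 1 can go in row 2.
(2,2) is out (column 2 already has a 1).
(2,3) is out (column 3 already has a 1).
So the only cell in row 2 that can hold 1 is (2,4).
That is column 4.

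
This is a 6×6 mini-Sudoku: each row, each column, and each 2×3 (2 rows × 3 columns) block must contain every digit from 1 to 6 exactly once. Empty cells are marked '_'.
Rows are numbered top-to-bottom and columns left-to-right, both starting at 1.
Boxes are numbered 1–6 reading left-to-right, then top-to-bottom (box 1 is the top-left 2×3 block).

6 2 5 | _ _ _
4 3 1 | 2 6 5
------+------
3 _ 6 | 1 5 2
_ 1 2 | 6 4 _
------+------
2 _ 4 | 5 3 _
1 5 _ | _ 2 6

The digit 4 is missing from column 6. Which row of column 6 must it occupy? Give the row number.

1

Consider where 4 can go in column 6.
R4C6 is out (row 4 already has a 4).
R5C6 is out (row 5 already has a 4).
So the only cell in column 6 that can hold 4 is R1C6.
That is row 1.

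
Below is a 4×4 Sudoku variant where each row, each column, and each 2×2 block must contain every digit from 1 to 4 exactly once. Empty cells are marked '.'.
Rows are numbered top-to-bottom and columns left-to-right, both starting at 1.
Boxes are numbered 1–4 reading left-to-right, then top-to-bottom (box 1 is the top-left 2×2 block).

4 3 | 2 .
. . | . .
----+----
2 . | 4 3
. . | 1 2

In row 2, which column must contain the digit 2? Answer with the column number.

2

Consider where 2 can go in row 2.
r2c1 is out (column 1 already has a 2).
r2c3 is out (column 3 already has a 2).
r2c4 is out (column 4 already has a 2).
So the only cell in row 2 that can hold 2 is r2c2.
That is column 2.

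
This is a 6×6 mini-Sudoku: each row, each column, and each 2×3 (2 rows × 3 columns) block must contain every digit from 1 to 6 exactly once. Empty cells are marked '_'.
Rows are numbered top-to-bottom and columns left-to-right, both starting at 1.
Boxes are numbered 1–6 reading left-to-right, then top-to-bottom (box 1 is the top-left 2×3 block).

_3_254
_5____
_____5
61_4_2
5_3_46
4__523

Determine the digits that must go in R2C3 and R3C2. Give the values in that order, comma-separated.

4,4

For R2C3:
  Consider where 4 can go in row 2.
  R2C1 is out (column 1 already has a 4).
  R2C4 is out (column 4 already has a 4).
  R2C5 is out (column 5 already has a 4).
  R2C6 is out (column 6 already has a 4).
  So the only cell in row 2 that can hold 4 is R2C3.
  So R2C3 = 4.
For R3C2:
  Consider where 4 can go in column 2.
  R5C2 is out (row 5 already has a 4).
  R6C2 is out (row 6 already has a 4).
  So the only cell in column 2 that can hold 4 is R3C2.
  So R3C2 = 4.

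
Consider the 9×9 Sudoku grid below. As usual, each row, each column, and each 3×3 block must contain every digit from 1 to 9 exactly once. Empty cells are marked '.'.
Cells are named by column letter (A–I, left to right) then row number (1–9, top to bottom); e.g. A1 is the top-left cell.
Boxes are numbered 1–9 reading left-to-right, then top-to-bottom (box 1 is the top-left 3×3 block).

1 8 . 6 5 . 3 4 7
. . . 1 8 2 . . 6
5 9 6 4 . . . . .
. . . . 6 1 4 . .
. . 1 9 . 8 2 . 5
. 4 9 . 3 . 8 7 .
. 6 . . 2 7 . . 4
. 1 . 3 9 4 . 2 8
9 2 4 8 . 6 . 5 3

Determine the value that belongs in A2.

Cell A2 itself could take any of {3, 4, 7} by direct elimination.
Consider where 4 can go in box 1.
C1 is out (row 1 already has a 4).
B2 is out (column B already has a 4).
C2 is out (column C already has a 4).
So the only cell in box 1 that can hold 4 is A2.
Therefore A2 = 4.

4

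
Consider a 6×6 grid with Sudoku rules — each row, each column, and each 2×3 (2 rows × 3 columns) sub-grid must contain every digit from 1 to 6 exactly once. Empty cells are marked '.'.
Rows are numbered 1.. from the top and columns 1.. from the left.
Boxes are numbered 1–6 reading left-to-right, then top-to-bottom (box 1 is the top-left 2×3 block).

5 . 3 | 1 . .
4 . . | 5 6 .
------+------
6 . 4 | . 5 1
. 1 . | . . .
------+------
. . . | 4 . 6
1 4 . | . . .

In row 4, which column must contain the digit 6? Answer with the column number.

4

Consider where 6 can go in row 4.
row 4, column 1 is out (column 1 already has a 6).
row 4, column 3 is out (box 3 already has a 6).
row 4, column 5 is out (column 5 already has a 6).
row 4, column 6 is out (column 6 already has a 6).
So the only cell in row 4 that can hold 6 is row 4, column 4.
That is column 4.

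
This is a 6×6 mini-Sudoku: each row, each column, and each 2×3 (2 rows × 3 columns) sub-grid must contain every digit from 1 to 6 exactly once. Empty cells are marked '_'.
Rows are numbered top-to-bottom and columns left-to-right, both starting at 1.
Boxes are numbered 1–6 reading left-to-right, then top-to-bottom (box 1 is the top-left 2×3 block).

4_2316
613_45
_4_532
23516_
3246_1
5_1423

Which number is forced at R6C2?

6

Row 6 already contains {1, 2, 3, 4, 5}.
Column 2 already contains {1, 2, 3, 4}.
Its 2×3 block (box 5) already contains {1, 2, 3, 4, 5}.
The only value from 1–6 not eliminated is 6, so R6C2 = 6.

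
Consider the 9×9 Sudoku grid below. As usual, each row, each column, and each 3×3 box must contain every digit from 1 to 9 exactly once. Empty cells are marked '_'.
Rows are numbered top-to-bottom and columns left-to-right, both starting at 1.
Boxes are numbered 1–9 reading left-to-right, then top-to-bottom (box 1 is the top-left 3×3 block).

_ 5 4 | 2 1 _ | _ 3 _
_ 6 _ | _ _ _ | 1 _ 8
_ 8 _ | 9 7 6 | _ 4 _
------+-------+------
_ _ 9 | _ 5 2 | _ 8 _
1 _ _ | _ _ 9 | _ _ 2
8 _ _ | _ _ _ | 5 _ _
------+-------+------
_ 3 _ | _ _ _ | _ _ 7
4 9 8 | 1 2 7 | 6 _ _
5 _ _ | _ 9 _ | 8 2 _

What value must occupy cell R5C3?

Cell R5C3 itself could take any of {3, 5, 6, 7} by direct elimination.
Consider where 5 can go in box 4.
R4C1 is out (row 4 already has a 5).
R4C2 is out (row 4 already has a 5).
R5C2 is out (column 2 already has a 5).
R6C2 is out (row 6 already has a 5).
R6C3 is out (row 6 already has a 5).
So the only cell in box 4 that can hold 5 is R5C3.
Therefore R5C3 = 5.

5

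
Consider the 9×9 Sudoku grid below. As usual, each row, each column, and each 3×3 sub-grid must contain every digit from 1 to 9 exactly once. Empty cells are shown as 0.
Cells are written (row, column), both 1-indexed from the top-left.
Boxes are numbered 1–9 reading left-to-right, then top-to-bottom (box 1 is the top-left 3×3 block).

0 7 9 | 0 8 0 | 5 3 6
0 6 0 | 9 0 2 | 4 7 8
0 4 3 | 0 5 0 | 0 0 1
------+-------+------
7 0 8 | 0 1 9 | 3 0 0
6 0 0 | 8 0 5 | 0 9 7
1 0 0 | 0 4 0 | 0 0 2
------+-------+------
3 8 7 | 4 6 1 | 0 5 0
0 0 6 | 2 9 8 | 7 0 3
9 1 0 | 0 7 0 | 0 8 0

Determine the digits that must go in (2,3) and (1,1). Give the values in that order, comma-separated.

For (2,3):
  Consider where 1 can go in column 3.
  (5,3) is out (box 4 already has a 1).
  (6,3) is out (row 6 already has a 1).
  (9,3) is out (row 9 already has a 1).
  So the only cell in column 3 that can hold 1 is (2,3).
  So (2,3) = 1.
For (1,1):
  Row 1 already contains {3, 5, 6, 7, 8, 9}.
  Column 1 already contains {1, 3, 6, 7, 9}.
  Its 3×3 block (box 1) already contains {3, 4, 6, 7, 9}.
  The only value from 1–9 not eliminated is 2, so (1,1) = 2.

1,2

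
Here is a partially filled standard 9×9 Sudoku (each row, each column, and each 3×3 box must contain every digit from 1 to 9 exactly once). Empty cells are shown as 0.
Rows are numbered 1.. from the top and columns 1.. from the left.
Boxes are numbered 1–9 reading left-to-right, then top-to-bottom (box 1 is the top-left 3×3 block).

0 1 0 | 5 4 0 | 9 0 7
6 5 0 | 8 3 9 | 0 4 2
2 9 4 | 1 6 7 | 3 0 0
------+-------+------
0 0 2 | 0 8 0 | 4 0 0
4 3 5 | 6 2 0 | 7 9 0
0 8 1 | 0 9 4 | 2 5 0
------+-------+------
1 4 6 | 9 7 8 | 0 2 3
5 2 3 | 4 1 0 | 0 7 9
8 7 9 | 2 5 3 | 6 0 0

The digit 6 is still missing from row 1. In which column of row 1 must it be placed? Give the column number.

Consider where 6 can go in row 1.
row 1, column 1 is out (column 1 already has a 6).
row 1, column 3 is out (column 3 already has a 6).
row 1, column 6 is out (box 2 already has a 6).
So the only cell in row 1 that can hold 6 is row 1, column 8.
That is column 8.

8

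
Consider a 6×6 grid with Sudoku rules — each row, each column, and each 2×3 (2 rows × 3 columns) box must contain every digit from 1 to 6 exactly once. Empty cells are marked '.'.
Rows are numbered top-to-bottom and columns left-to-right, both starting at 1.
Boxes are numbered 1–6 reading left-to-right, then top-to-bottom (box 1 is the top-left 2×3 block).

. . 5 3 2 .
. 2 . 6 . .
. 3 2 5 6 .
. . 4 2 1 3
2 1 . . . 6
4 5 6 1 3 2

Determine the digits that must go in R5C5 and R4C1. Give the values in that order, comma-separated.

5,5

For R5C5:
  Consider where 5 can go in box 6.
  R5C4 is out (column 4 already has a 5).
  So the only cell in box 6 that can hold 5 is R5C5.
  So R5C5 = 5.
For R4C1:
  Consider where 5 can go in column 1.
  R1C1 is out (row 1 already has a 5).
  R2C1 is out (box 1 already has a 5).
  R3C1 is out (row 3 already has a 5).
  So the only cell in column 1 that can hold 5 is R4C1.
  So R4C1 = 5.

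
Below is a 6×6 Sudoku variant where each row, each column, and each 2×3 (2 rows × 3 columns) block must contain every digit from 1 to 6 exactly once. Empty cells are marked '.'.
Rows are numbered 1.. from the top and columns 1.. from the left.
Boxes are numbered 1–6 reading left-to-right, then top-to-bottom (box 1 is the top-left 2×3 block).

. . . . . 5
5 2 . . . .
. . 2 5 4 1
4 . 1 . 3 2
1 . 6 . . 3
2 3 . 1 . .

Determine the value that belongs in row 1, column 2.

Cell row 1, column 2 itself could take any of {1, 4, 6} by direct elimination.
Consider where 1 can go in column 2.
row 3, column 2 is out (row 3 already has a 1).
row 4, column 2 is out (row 4 already has a 1).
row 5, column 2 is out (row 5 already has a 1).
So the only cell in column 2 that can hold 1 is row 1, column 2.
Therefore row 1, column 2 = 1.

1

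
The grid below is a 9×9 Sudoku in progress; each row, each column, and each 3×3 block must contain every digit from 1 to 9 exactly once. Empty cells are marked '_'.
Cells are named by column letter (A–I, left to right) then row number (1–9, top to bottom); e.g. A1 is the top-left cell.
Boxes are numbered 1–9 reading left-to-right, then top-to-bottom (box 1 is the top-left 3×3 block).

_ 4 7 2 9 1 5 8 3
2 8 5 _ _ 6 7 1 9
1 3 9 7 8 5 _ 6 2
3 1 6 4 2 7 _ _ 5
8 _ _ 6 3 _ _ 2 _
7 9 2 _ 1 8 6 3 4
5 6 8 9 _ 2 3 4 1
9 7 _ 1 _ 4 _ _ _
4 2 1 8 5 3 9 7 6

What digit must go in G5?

Row 5 already contains {2, 3, 6, 8}.
Column G already contains {3, 5, 6, 7, 9}.
Its 3×3 block (box 6) already contains {2, 3, 4, 5, 6}.
The only value from 1–9 not eliminated is 1, so G5 = 1.

1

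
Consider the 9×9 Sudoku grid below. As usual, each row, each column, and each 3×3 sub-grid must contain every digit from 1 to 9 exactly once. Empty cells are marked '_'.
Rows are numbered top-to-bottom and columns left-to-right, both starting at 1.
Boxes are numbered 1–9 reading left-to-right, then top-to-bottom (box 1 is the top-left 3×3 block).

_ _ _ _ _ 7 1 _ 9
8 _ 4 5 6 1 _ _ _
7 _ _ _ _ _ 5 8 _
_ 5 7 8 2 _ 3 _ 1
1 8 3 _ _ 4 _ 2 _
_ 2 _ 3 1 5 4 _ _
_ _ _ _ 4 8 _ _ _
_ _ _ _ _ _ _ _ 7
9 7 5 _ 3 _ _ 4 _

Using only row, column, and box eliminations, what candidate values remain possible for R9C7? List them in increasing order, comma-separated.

Row 9 already contains {3, 4, 5, 7, 9}.
Column 7 already contains {1, 3, 4, 5}.
Its 3×3 block (box 9) already contains {4, 7}.
Removing those from 1–9 leaves {2, 6, 8} as the candidates for R9C7.

2,6,8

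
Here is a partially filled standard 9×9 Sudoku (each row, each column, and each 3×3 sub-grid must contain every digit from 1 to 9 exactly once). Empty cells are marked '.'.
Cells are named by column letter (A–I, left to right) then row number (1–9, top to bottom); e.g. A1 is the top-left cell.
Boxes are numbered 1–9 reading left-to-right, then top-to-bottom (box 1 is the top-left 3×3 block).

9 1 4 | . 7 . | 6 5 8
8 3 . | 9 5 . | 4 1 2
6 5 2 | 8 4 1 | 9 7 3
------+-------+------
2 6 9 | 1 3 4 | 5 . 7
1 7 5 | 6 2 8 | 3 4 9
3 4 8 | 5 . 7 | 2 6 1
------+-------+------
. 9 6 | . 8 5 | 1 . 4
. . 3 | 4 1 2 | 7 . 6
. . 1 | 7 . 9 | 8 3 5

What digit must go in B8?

Row 8 already contains {1, 2, 3, 4, 6, 7}.
Column B already contains {1, 3, 4, 5, 6, 7, 9}.
Its 3×3 block (box 7) already contains {1, 3, 6, 9}.
The only value from 1–9 not eliminated is 8, so B8 = 8.

8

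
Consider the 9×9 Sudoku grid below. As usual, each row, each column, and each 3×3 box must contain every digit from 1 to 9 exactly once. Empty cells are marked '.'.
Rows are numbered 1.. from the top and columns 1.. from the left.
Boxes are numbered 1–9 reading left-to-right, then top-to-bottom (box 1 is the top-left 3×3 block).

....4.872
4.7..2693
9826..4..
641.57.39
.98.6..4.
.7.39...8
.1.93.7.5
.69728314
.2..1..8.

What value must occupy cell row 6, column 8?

6

Cell row 6, column 8 itself could take any of {2, 5, 6} by direct elimination.
Consider where 6 can go in box 6.
row 4, column 7 is out (row 4 already has a 6).
row 5, column 7 is out (row 5 already has a 6).
row 5, column 9 is out (row 5 already has a 6).
row 6, column 7 is out (column 7 already has a 6).
So the only cell in box 6 that can hold 6 is row 6, column 8.
Therefore row 6, column 8 = 6.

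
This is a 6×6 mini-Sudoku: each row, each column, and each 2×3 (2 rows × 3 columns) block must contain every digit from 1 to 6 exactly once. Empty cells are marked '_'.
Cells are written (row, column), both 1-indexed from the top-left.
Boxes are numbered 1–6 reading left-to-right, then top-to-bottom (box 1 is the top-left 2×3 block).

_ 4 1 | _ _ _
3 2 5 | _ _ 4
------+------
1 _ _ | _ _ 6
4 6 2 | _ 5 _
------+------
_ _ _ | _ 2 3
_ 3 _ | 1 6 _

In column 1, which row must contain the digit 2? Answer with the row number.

6

Consider where 2 can go in column 1.
(1,1) is out (box 1 already has a 2).
(5,1) is out (row 5 already has a 2).
So the only cell in column 1 that can hold 2 is (6,1).
That is row 6.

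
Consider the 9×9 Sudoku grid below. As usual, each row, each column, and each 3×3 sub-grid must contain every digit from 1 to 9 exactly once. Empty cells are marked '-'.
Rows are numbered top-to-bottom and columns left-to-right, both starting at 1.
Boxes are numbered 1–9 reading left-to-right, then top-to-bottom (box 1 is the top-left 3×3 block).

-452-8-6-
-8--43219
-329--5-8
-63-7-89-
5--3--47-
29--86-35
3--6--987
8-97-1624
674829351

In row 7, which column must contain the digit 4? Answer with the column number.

Consider where 4 can go in row 7.
r7c2 is out (column 2 already has a 4).
r7c3 is out (column 3 already has a 4).
r7c5 is out (column 5 already has a 4).
So the only cell in row 7 that can hold 4 is r7c6.
That is column 6.

6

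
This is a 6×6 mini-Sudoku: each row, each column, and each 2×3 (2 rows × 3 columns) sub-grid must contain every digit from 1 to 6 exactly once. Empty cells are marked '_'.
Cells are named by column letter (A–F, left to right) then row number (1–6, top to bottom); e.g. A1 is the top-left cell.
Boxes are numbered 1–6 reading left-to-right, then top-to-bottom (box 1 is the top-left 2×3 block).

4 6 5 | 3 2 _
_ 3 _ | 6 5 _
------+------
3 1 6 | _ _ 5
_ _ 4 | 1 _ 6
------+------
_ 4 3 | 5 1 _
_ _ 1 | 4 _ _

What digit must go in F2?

Cell F2 itself could take any of {1, 4} by direct elimination.
Consider where 4 can go in box 2.
F1 is out (row 1 already has a 4).
So the only cell in box 2 that can hold 4 is F2.
Therefore F2 = 4.

4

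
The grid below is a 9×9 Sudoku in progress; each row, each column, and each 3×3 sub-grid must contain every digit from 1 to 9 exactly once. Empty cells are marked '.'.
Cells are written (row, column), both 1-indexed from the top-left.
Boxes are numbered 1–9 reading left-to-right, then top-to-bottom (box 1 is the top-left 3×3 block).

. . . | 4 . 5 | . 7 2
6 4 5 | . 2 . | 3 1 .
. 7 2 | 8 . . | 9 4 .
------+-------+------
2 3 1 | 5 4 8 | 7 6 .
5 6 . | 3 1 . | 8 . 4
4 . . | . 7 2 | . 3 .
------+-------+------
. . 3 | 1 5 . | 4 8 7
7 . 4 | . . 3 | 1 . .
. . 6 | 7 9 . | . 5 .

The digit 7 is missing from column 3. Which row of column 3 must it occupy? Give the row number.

5

Consider where 7 can go in column 3.
(1,3) is out (row 1 already has a 7).
(6,3) is out (row 6 already has a 7).
So the only cell in column 3 that can hold 7 is (5,3).
That is row 5.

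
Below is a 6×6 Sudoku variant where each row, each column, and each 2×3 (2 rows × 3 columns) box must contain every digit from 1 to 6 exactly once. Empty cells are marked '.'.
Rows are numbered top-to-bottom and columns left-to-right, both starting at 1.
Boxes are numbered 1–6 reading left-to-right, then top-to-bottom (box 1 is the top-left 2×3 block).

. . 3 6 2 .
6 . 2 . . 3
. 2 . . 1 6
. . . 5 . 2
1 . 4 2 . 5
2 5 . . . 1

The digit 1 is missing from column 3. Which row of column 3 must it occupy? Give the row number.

4

Consider where 1 can go in column 3.
r3c3 is out (row 3 already has a 1).
r6c3 is out (row 6 already has a 1).
So the only cell in column 3 that can hold 1 is r4c3.
That is row 4.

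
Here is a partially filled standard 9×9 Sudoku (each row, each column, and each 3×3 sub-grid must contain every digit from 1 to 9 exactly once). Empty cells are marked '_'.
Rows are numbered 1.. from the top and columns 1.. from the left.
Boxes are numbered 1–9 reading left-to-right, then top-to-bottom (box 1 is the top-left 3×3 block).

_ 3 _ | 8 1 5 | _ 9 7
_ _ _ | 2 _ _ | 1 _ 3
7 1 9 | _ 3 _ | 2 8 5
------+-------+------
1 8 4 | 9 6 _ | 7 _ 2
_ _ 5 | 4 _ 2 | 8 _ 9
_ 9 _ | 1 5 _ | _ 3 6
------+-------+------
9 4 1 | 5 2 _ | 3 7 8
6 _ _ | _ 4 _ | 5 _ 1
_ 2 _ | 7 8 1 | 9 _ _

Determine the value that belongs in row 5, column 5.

7

Row 5 already contains {2, 4, 5, 8, 9}.
Column 5 already contains {1, 2, 3, 4, 5, 6, 8}.
Its 3×3 block (box 5) already contains {1, 2, 4, 5, 6, 9}.
The only value from 1–9 not eliminated is 7, so row 5, column 5 = 7.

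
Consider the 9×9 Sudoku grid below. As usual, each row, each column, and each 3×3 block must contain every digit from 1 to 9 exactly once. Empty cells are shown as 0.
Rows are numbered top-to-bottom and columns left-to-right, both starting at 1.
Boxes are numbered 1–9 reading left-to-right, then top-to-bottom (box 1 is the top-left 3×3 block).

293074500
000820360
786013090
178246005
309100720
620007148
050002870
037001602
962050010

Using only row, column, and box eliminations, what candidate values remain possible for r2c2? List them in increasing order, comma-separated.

Row 2 already contains {2, 3, 6, 8}.
Column 2 already contains {2, 3, 5, 6, 7, 8, 9}.
Its 3×3 block (box 1) already contains {2, 3, 6, 7, 8, 9}.
Removing those from 1–9 leaves {1, 4} as the candidates for r2c2.

1,4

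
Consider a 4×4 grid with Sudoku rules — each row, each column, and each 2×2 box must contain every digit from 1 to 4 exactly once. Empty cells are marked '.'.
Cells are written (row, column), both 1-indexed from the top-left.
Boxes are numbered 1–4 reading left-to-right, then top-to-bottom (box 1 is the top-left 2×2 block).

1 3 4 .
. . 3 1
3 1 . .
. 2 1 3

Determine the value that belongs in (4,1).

4

Row 4 already contains {1, 2, 3}.
Column 1 already contains {1, 3}.
Its 2×2 block (box 3) already contains {1, 2, 3}.
The only value from 1–4 not eliminated is 4, so (4,1) = 4.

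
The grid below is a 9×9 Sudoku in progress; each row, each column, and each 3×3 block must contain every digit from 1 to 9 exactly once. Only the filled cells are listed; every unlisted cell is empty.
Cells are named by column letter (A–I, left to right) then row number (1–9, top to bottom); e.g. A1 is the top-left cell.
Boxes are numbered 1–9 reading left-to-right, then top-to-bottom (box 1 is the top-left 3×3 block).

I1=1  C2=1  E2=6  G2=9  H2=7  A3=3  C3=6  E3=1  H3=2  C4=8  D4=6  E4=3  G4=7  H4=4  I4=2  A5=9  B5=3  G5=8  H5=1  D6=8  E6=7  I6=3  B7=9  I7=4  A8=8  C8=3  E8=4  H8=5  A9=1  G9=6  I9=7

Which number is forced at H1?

6

Cell H1 itself could take any of {3, 6, 8} by direct elimination.
Consider where 6 can go in box 3.
G1 is out (column G already has a 6).
I2 is out (row 2 already has a 6).
G3 is out (row 3 already has a 6).
I3 is out (row 3 already has a 6).
So the only cell in box 3 that can hold 6 is H1.
Therefore H1 = 6.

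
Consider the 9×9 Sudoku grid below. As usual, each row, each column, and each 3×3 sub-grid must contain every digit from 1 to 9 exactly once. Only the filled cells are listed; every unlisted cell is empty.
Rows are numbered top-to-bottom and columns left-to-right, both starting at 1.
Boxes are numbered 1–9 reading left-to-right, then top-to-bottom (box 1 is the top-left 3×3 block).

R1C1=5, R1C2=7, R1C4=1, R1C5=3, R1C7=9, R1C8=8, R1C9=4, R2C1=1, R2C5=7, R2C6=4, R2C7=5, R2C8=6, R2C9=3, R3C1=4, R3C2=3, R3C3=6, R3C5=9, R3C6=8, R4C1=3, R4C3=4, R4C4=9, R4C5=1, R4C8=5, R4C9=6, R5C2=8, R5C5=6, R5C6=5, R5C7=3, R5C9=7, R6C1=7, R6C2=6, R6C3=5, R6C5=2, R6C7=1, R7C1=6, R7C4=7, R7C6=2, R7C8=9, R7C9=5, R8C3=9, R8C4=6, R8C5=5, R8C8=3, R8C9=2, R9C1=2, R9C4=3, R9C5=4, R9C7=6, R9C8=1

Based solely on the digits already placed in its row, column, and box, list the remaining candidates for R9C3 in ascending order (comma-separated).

Row 9 already contains {1, 2, 3, 4, 6}.
Column 3 already contains {4, 5, 6, 9}.
Its 3×3 block (box 7) already contains {2, 6, 9}.
Removing those from 1–9 leaves {7, 8} as the candidates for R9C3.

7,8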